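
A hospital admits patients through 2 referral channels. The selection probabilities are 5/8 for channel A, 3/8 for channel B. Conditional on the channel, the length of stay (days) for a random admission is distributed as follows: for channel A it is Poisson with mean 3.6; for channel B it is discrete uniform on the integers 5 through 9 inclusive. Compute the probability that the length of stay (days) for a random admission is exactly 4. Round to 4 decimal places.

Conditional on each channel, P(X = 4): A: 0.191222; B: 0.
By total probability, P(X = 4) = 0.625·0.191222 + 0.375·0 = 0.119514.

0.1195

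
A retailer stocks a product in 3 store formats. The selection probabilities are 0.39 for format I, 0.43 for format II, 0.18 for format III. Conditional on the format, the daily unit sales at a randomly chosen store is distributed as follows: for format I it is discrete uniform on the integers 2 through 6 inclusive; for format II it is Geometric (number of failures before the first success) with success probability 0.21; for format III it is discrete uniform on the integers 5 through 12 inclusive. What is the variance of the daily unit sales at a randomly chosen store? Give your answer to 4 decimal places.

Per component, I: μ=4, E[X²]=18; II: μ=3.7619, E[X²]=32.0658; III: μ=8.5, E[X²]=77.5.
E[X] = 0.39·4 + 0.43·3.7619 + 0.18·8.5 = 4.70762.
E[X²] = 0.39·18 + 0.43·32.0658 + 0.18·77.5 = 34.7583.
Var(X) = E[X²] − (E[X])² = 34.7583 − 22.1617 = 12.5966.

12.5966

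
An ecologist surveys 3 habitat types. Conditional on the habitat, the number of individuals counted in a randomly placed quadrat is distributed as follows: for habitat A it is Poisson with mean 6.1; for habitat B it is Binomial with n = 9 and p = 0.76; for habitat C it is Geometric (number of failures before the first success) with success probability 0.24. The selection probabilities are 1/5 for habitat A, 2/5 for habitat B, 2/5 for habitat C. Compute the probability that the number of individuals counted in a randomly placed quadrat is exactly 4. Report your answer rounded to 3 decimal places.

0.071

Conditional on each habitat, P(X = 4): A: 0.129393; B: 0.033472; C: 0.0800692.
By total probability, P(X = 4) = 0.2·0.129393 + 0.4·0.033472 + 0.4·0.0800692 = 0.0712951.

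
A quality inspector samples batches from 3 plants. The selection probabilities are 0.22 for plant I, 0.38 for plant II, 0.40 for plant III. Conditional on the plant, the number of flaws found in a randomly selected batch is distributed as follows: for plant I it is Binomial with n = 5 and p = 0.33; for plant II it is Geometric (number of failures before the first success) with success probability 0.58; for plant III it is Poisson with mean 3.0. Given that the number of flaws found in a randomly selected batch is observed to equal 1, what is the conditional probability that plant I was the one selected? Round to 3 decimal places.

Likelihoods P(X=1 | ·): I: 0.332493; II: 0.2436; III: 0.149361.
Posterior ∝ prior × likelihood. Numerator for I: 0.22·0.332493 = 0.0731486.
Normalizing constant: 0.22·0.332493 + 0.38·0.2436 + 0.4·0.149361 = 0.225461.
P(I | observation) = 0.0731486 / 0.225461 = 0.32444.

0.324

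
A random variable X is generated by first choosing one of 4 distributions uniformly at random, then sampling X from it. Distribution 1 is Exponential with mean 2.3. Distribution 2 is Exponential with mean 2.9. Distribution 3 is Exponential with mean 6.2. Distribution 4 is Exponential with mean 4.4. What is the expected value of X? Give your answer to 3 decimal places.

Component means — 1: 2.3; 2: 2.9; 3: 6.2; 4: 4.4.
E[X] = 0.25·2.3 + 0.25·2.9 + 0.25·6.2 + 0.25·4.4 = 3.95.

3.950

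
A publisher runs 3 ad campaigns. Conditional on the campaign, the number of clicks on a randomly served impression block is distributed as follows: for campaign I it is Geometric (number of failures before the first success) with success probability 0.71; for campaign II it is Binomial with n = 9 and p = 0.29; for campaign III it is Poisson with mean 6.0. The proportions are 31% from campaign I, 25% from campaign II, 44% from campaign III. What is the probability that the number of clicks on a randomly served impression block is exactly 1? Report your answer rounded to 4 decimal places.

0.1125

Conditional on each campaign, P(X = 1): I: 0.2059; II: 0.168542; III: 0.0148725.
By total probability, P(X = 1) = 0.31·0.2059 + 0.25·0.168542 + 0.44·0.0148725 = 0.112508.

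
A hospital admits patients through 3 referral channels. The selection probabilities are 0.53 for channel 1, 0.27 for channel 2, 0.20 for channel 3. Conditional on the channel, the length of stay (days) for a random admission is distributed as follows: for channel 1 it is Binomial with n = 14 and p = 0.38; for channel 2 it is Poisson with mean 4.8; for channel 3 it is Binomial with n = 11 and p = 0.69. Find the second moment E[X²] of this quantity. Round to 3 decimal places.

For each component E[X²] = Var + (mean)², giving 1: 31.6008; 2: 27.84; 3: 59.961.
Overall E[X²] = 0.53·31.6008 + 0.27·27.84 + 0.2·59.961 = 36.2574.

36.257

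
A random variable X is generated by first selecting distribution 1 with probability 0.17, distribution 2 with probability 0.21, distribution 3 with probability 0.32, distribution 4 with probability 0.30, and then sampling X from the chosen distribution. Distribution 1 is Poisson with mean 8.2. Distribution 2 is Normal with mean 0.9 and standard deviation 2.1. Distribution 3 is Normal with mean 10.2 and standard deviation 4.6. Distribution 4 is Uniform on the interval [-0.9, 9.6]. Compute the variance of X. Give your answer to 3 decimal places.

Per component, 1: μ=8.2, E[X²]=75.44; 2: μ=0.9, E[X²]=5.22; 3: μ=10.2, E[X²]=125.2; 4: μ=4.35, E[X²]=28.11.
E[X] = 0.17·8.2 + 0.21·0.9 + 0.32·10.2 + 0.3·4.35 = 6.152.
E[X²] = 0.17·75.44 + 0.21·5.22 + 0.32·125.2 + 0.3·28.11 = 62.418.
Var(X) = E[X²] − (E[X])² = 62.418 − 37.8471 = 24.5709.

24.571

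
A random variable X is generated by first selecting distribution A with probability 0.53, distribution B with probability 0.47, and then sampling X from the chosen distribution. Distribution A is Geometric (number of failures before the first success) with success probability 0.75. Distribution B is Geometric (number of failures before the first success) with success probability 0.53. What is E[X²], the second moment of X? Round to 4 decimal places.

1.4505

For each component E[X²] = Var + (mean)², giving A: 0.555556; B: 2.45959.
Overall E[X²] = 0.53·0.555556 + 0.47·2.45959 = 1.45045.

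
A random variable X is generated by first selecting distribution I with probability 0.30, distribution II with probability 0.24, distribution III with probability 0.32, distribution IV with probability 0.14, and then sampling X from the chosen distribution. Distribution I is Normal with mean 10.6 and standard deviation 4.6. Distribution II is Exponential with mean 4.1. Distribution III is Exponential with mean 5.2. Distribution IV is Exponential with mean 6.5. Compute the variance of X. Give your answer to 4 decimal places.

Per component, I: μ=10.6, E[X²]=133.52; II: μ=4.1, E[X²]=33.62; III: μ=5.2, E[X²]=54.08; IV: μ=6.5, E[X²]=84.5.
E[X] = 0.3·10.6 + 0.24·4.1 + 0.32·5.2 + 0.14·6.5 = 6.738.
E[X²] = 0.3·133.52 + 0.24·33.62 + 0.32·54.08 + 0.14·84.5 = 77.2604.
Var(X) = E[X²] − (E[X])² = 77.2604 − 45.4006 = 31.8598.

31.8598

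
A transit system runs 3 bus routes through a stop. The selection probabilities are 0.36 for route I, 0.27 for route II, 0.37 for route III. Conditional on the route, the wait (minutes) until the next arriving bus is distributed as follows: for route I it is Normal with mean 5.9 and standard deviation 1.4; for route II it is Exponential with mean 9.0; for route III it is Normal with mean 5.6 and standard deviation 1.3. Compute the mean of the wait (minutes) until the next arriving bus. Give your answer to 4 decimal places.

Component means — I: 5.9; II: 9; III: 5.6.
E[X] = 0.36·5.9 + 0.27·9 + 0.37·5.6 = 6.626.

6.6260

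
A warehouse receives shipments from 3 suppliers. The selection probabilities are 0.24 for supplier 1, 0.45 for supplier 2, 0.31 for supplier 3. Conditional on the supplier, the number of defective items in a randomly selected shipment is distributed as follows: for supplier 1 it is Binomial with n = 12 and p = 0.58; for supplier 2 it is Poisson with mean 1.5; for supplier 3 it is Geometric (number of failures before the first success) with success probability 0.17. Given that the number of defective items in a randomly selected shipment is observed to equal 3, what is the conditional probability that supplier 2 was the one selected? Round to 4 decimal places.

0.6220

Likelihoods P(X=3 | ·): 1: 0.0174562; 2: 0.125511; 3: 0.0972038.
Posterior ∝ prior × likelihood. Numerator for 2: 0.45·0.125511 = 0.0564798.
Normalizing constant: 0.24·0.0174562 + 0.45·0.125511 + 0.31·0.0972038 = 0.0908025.
P(2 | observation) = 0.0564798 / 0.0908025 = 0.622007.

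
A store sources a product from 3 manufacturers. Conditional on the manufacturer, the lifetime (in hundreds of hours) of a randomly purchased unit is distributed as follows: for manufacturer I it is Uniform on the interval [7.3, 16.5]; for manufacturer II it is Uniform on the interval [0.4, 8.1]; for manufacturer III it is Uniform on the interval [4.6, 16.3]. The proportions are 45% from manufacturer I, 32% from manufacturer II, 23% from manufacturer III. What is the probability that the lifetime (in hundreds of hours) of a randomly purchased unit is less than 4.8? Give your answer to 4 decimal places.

Conditional on each manufacturer, P(X < 4.8): I: 0; II: 0.571429; III: 0.017094.
By total probability, P(X < 4.8) = 0.45·0 + 0.32·0.571429 + 0.23·0.017094 = 0.186789.

0.1868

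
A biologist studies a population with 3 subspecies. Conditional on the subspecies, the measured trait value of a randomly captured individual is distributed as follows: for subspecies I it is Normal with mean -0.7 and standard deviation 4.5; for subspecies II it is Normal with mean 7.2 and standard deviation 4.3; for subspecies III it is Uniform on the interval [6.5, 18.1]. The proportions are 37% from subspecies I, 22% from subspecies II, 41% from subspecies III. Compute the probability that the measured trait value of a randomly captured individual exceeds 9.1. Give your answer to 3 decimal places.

0.396

Conditional on each subspecies, P(X > 9.1): I: 0.0147113; II: 0.329295; III: 0.775862.
By total probability, P(X > 9.1) = 0.37·0.0147113 + 0.22·0.329295 + 0.41·0.775862 = 0.395992.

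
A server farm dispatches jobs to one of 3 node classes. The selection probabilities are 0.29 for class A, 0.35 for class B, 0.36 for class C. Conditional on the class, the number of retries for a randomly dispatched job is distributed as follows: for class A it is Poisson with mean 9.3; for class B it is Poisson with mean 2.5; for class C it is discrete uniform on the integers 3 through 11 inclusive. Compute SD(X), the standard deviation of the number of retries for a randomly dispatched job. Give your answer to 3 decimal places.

3.711

Per component, A: μ=9.3, E[X²]=95.79; B: μ=2.5, E[X²]=8.75; C: μ=7, E[X²]=55.6667.
E[X] = 0.29·9.3 + 0.35·2.5 + 0.36·7 = 6.092.
E[X²] = 0.29·95.79 + 0.35·8.75 + 0.36·55.6667 = 50.8816.
Var(X) = E[X²] − (E[X])² = 50.8816 − 37.1125 = 13.7691.
SD(X) = √13.7691 = 3.71068.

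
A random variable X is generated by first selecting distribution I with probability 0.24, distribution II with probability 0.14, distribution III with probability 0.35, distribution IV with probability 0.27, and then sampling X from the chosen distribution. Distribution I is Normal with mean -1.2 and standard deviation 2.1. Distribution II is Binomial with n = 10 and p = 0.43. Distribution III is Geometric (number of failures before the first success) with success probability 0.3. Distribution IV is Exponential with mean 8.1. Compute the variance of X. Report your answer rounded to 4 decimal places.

33.3860

Per component, I: μ=-1.2, E[X²]=5.85; II: μ=4.3, E[X²]=20.941; III: μ=2.33333, E[X²]=13.2222; IV: μ=8.1, E[X²]=131.22.
E[X] = 0.24·-1.2 + 0.14·4.3 + 0.35·2.33333 + 0.27·8.1 = 3.31767.
E[X²] = 0.24·5.85 + 0.14·20.941 + 0.35·13.2222 + 0.27·131.22 = 44.3929.
Var(X) = E[X²] − (E[X])² = 44.3929 − 11.0069 = 33.386.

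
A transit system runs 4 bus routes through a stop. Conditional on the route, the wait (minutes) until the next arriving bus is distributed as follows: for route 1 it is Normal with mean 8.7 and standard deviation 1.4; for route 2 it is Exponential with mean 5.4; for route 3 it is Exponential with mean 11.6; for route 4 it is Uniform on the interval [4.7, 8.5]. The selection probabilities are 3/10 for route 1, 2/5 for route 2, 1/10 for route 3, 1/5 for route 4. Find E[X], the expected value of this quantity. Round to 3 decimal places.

Component means — 1: 8.7; 2: 5.4; 3: 11.6; 4: 6.6.
E[X] = 0.3·8.7 + 0.4·5.4 + 0.1·11.6 + 0.2·6.6 = 7.25.

7.250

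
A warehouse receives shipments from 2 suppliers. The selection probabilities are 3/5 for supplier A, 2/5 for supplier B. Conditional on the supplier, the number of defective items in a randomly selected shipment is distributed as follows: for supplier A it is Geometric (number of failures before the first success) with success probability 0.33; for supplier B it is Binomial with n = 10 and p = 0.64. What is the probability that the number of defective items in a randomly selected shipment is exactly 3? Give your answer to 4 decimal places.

Conditional on each supplier, P(X = 3): A: 0.0992518; B: 0.0246512.
By total probability, P(X = 3) = 0.6·0.0992518 + 0.4·0.0246512 = 0.0694116.

0.0694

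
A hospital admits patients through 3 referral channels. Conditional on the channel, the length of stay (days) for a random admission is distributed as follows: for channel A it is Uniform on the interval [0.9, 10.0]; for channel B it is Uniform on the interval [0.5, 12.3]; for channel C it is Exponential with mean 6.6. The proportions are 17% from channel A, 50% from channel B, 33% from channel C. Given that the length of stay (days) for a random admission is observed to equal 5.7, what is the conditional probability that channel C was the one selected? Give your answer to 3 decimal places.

Likelihoods f(5.7 | ·): A: 0.10989; B: 0.0847458; C: 0.0638827.
Posterior ∝ prior × likelihood. Numerator for C: 0.33·0.0638827 = 0.0210813.
Normalizing constant: 0.17·0.10989 + 0.5·0.0847458 + 0.33·0.0638827 = 0.0821355.
P(C | observation) = 0.0210813 / 0.0821355 = 0.256665.

0.257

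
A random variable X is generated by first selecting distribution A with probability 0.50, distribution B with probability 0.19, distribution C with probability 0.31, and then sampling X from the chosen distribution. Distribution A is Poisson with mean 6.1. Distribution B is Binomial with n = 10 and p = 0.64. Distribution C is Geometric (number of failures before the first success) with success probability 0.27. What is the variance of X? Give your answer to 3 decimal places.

Per component, A: μ=6.1, E[X²]=43.31; B: μ=6.4, E[X²]=43.264; C: μ=2.7037, E[X²]=17.3237.
E[X] = 0.5·6.1 + 0.19·6.4 + 0.31·2.7037 = 5.10415.
E[X²] = 0.5·43.31 + 0.19·43.264 + 0.31·17.3237 = 35.2455.
Var(X) = E[X²] − (E[X])² = 35.2455 − 26.0523 = 9.19319.

9.193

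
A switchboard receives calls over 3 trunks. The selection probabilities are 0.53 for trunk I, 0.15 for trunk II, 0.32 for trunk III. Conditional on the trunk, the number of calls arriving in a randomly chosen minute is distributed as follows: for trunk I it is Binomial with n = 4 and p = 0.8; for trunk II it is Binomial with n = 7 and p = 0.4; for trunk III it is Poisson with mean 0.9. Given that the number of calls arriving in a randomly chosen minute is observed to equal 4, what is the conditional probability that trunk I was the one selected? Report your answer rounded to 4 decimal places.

Likelihoods P(X=4 | ·): I: 0.4096; II: 0.193536; III: 0.0111146.
Posterior ∝ prior × likelihood. Numerator for I: 0.53·0.4096 = 0.217088.
Normalizing constant: 0.53·0.4096 + 0.15·0.193536 + 0.32·0.0111146 = 0.249675.
P(I | observation) = 0.217088 / 0.249675 = 0.869482.

0.8695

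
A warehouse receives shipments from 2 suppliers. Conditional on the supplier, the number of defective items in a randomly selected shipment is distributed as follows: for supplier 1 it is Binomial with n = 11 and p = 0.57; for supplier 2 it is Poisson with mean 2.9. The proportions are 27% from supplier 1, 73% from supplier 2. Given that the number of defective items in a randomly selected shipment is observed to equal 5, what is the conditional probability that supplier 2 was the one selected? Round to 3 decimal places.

Likelihoods P(X=5 | ·): 1: 0.175722; 2: 0.0940491.
Posterior ∝ prior × likelihood. Numerator for 2: 0.73·0.0940491 = 0.0686559.
Normalizing constant: 0.27·0.175722 + 0.73·0.0940491 = 0.116101.
P(2 | observation) = 0.0686559 / 0.116101 = 0.591347.

0.591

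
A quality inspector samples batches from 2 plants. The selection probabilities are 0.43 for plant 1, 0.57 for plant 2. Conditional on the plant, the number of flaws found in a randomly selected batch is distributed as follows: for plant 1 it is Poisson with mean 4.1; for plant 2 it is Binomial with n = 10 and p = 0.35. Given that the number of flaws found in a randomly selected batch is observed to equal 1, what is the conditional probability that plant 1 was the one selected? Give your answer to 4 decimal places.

Likelihoods P(X=1 | ·): 1: 0.067948; 2: 0.0724917.
Posterior ∝ prior × likelihood. Numerator for 1: 0.43·0.067948 = 0.0292176.
Normalizing constant: 0.43·0.067948 + 0.57·0.0724917 = 0.0705379.
P(1 | observation) = 0.0292176 / 0.0705379 = 0.414212.

0.4142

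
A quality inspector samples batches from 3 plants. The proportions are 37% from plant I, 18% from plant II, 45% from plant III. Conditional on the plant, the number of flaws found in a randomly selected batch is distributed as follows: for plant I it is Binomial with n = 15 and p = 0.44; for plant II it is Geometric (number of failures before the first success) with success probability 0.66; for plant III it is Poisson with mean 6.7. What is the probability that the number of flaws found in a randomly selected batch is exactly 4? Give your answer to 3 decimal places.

Conditional on each plant, P(X = 4): I: 0.0868984; II: 0.00881982; III: 0.103351.
By total probability, P(X = 4) = 0.37·0.0868984 + 0.18·0.00881982 + 0.45·0.103351 = 0.0802479.

0.080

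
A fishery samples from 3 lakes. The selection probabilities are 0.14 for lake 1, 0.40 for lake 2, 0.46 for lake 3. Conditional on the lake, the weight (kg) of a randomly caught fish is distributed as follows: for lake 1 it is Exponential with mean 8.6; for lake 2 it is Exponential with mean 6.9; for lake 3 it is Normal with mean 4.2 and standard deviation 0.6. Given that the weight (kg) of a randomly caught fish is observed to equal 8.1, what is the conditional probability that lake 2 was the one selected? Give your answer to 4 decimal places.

Likelihoods f(8.1 | ·): 1: 0.0453374; 2: 0.044805; 3: 4.44926e-10.
Posterior ∝ prior × likelihood. Numerator for 2: 0.4·0.044805 = 0.017922.
Normalizing constant: 0.14·0.0453374 + 0.4·0.044805 + 0.46·4.44926e-10 = 0.0242693.
P(2 | observation) = 0.017922 / 0.0242693 = 0.738466.

0.7385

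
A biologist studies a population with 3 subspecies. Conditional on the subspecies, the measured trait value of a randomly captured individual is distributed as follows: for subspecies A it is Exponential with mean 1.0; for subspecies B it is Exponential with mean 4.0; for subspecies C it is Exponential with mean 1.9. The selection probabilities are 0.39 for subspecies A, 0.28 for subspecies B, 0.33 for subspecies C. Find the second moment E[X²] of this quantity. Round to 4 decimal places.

12.1226

For each component E[X²] = Var + (mean)², giving A: 2; B: 32; C: 7.22.
Overall E[X²] = 0.39·2 + 0.28·32 + 0.33·7.22 = 12.1226.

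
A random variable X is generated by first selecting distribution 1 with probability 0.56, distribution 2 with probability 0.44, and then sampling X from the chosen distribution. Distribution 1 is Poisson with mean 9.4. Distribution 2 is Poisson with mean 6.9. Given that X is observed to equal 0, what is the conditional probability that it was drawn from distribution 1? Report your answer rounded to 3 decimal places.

Likelihoods P(X=0 | ·): 1: 8.27241e-05; 2: 0.00100779.
Posterior ∝ prior × likelihood. Numerator for 1: 0.56·8.27241e-05 = 4.63255e-05.
Normalizing constant: 0.56·8.27241e-05 + 0.44·0.00100779 = 0.000489751.
P(1 | observation) = 4.63255e-05 / 0.000489751 = 0.0945898.

0.095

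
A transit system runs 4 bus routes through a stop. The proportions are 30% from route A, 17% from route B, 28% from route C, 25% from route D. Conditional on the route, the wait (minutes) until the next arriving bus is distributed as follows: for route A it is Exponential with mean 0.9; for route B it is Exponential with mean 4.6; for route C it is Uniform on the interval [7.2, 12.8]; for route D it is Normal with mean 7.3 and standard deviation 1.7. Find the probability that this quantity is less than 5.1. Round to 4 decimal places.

Conditional on each route, P(X < 5.1): A: 0.996541; B: 0.670011; C: 0; D: 0.0978124.
By total probability, P(X < 5.1) = 0.3·0.996541 + 0.17·0.670011 + 0.28·0 + 0.25·0.0978124 = 0.437317.

0.4373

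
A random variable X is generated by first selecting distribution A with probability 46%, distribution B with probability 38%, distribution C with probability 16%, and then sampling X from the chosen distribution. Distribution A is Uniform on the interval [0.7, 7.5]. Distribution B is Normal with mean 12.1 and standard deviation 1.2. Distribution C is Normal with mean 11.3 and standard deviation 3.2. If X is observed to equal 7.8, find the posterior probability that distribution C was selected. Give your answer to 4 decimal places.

0.9816

Likelihoods f(7.8 | ·): A: 0; B: 0.000541375; C: 0.0685471.
Posterior ∝ prior × likelihood. Numerator for C: 0.16·0.0685471 = 0.0109675.
Normalizing constant: 0.46·0 + 0.38·0.000541375 + 0.16·0.0685471 = 0.0111733.
P(C | observation) = 0.0109675 / 0.0111733 = 0.981588.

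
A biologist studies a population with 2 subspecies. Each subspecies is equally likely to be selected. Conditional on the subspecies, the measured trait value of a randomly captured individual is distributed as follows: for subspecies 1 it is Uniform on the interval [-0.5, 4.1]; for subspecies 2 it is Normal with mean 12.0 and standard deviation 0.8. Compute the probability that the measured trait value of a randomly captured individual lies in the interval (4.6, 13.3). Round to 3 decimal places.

Conditional on each subspecies, P(4.6 < X < 13.3): 1: 0; 2: 0.947919.
By total probability, P(4.6 < X < 13.3) = 0.5·0 + 0.5·0.947919 = 0.473959.

0.474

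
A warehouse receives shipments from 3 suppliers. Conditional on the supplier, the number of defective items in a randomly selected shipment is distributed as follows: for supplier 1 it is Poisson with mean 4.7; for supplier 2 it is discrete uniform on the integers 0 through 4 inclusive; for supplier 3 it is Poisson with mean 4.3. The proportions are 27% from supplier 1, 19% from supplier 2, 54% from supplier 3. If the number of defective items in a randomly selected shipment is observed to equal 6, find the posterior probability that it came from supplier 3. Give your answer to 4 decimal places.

Likelihoods P(X=6 | ·): 1: 0.136167; 2: 0; 3: 0.119127.
Posterior ∝ prior × likelihood. Numerator for 3: 0.54·0.119127 = 0.0643288.
Normalizing constant: 0.27·0.136167 + 0.19·0 + 0.54·0.119127 = 0.101094.
P(3 | observation) = 0.0643288 / 0.101094 = 0.636328.

0.6363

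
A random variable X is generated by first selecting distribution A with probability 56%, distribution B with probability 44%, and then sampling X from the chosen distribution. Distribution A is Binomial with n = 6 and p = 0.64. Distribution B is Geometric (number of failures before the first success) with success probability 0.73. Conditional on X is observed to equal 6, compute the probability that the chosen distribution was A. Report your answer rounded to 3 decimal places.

Likelihoods P(X=6 | ·): A: 0.0687195; B: 0.000282817.
Posterior ∝ prior × likelihood. Numerator for A: 0.56·0.0687195 = 0.0384829.
Normalizing constant: 0.56·0.0687195 + 0.44·0.000282817 = 0.0386073.
P(A | observation) = 0.0384829 / 0.0386073 = 0.996777.

0.997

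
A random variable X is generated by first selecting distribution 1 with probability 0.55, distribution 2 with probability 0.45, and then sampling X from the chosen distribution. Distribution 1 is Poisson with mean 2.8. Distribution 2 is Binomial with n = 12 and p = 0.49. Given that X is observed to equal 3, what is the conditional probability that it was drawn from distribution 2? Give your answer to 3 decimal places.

Likelihoods P(X=3 | ·): 1: 0.222484; 2: 0.0604147.
Posterior ∝ prior × likelihood. Numerator for 2: 0.45·0.0604147 = 0.0271866.
Normalizing constant: 0.55·0.222484 + 0.45·0.0604147 = 0.149553.
P(2 | observation) = 0.0271866 / 0.149553 = 0.181786.

0.182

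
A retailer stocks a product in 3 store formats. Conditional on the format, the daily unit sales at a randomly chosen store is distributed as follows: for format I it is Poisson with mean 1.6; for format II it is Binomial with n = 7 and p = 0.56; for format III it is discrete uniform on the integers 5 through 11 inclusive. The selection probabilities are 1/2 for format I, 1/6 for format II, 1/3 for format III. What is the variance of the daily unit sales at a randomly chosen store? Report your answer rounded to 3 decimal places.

Per component, I: μ=1.6, E[X²]=4.16; II: μ=3.92, E[X²]=17.0912; III: μ=8, E[X²]=68.
E[X] = 0.5·1.6 + 0.166667·3.92 + 0.333333·8 = 4.12.
E[X²] = 0.5·4.16 + 0.166667·17.0912 + 0.333333·68 = 27.5952.
Var(X) = E[X²] − (E[X])² = 27.5952 − 16.9744 = 10.6208.

10.621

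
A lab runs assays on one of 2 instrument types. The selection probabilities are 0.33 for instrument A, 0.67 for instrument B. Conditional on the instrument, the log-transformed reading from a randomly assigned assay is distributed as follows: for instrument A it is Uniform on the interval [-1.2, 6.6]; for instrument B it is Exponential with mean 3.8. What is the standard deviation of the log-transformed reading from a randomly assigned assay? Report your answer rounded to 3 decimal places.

Per component, A: μ=2.7, E[X²]=12.36; B: μ=3.8, E[X²]=28.88.
E[X] = 0.33·2.7 + 0.67·3.8 = 3.437.
E[X²] = 0.33·12.36 + 0.67·28.88 = 23.4284.
Var(X) = E[X²] − (E[X])² = 23.4284 − 11.813 = 11.6154.
SD(X) = √11.6154 = 3.40814.

3.408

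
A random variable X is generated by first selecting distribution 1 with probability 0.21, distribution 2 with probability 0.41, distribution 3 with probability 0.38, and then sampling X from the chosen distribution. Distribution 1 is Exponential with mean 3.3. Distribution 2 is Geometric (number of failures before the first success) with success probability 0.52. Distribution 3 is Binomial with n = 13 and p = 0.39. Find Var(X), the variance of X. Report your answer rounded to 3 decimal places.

7.606

Per component, 1: μ=3.3, E[X²]=21.78; 2: μ=0.923077, E[X²]=2.62722; 3: μ=5.07, E[X²]=28.7976.
E[X] = 0.21·3.3 + 0.41·0.923077 + 0.38·5.07 = 2.99806.
E[X²] = 0.21·21.78 + 0.41·2.62722 + 0.38·28.7976 = 16.594.
Var(X) = E[X²] − (E[X])² = 16.594 − 8.98837 = 7.60567.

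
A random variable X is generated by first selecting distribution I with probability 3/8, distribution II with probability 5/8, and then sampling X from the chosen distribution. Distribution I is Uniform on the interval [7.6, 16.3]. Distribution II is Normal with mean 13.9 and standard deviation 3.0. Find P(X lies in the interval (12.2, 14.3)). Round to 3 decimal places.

Conditional on each component, P(12.2 < X < 14.3): I: 0.241379; II: 0.267565.
By total probability, P(12.2 < X < 14.3) = 0.375·0.241379 + 0.625·0.267565 = 0.257745.

0.258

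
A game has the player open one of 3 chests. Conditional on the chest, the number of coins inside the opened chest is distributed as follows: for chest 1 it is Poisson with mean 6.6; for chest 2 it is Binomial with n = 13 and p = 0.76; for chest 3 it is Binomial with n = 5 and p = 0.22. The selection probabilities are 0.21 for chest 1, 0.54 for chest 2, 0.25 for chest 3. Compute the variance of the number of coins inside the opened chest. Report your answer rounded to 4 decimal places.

16.0960

Per component, 1: μ=6.6, E[X²]=50.16; 2: μ=9.88, E[X²]=99.9856; 3: μ=1.1, E[X²]=2.068.
E[X] = 0.21·6.6 + 0.54·9.88 + 0.25·1.1 = 6.9962.
E[X²] = 0.21·50.16 + 0.54·99.9856 + 0.25·2.068 = 65.0428.
Var(X) = E[X²] − (E[X])² = 65.0428 − 48.9468 = 16.096.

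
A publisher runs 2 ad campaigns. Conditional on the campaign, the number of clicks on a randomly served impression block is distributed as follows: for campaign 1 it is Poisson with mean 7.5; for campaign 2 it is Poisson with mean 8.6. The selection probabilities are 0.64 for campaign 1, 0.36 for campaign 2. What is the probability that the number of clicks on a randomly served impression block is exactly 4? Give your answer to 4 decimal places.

Conditional on each campaign, P(X = 4): 1: 0.0729164; 2: 0.0419614.
By total probability, P(X = 4) = 0.64·0.0729164 + 0.36·0.0419614 = 0.0617726.

0.0618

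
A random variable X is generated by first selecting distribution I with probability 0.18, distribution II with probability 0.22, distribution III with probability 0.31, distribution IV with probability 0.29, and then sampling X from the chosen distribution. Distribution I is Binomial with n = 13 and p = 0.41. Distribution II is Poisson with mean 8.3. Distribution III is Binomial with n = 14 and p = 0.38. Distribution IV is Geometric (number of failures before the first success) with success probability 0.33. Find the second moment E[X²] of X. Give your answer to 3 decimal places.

For each component E[X²] = Var + (mean)², giving I: 31.5536; II: 77.19; III: 31.6008; IV: 10.2746.
Overall E[X²] = 0.18·31.5536 + 0.22·77.19 + 0.31·31.6008 + 0.29·10.2746 = 35.4373.

35.437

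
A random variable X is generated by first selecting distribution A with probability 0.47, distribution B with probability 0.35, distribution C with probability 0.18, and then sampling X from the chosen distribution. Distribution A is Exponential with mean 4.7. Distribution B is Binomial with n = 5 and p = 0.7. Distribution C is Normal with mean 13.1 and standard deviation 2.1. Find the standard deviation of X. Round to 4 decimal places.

4.8534

Per component, A: μ=4.7, E[X²]=44.18; B: μ=3.5, E[X²]=13.3; C: μ=13.1, E[X²]=176.02.
E[X] = 0.47·4.7 + 0.35·3.5 + 0.18·13.1 = 5.792.
E[X²] = 0.47·44.18 + 0.35·13.3 + 0.18·176.02 = 57.1032.
Var(X) = E[X²] − (E[X])² = 57.1032 − 33.5473 = 23.5559.
SD(X) = √23.5559 = 4.85345.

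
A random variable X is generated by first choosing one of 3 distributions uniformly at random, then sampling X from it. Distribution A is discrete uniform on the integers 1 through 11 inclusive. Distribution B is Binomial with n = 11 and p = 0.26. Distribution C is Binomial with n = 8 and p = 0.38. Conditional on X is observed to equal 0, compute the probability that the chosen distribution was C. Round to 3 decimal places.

Likelihoods P(X=0 | ·): A: 0; B: 0.0364375; C: 0.021834.
Posterior ∝ prior × likelihood. Numerator for C: 0.333333·0.021834 = 0.007278.
Normalizing constant: 0.333333·0 + 0.333333·0.0364375 + 0.333333·0.021834 = 0.0194238.
P(C | observation) = 0.007278 / 0.0194238 = 0.374694.

0.375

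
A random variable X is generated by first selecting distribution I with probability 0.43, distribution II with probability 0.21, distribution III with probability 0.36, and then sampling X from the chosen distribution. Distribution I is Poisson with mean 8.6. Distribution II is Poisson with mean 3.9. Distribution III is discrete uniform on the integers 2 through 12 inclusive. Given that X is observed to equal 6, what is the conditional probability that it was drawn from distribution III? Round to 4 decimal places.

0.3340

Likelihoods P(X=6 | ·): I: 0.103449; II: 0.0989251; III: 0.0909091.
Posterior ∝ prior × likelihood. Numerator for III: 0.36·0.0909091 = 0.0327273.
Normalizing constant: 0.43·0.103449 + 0.21·0.0989251 + 0.36·0.0909091 = 0.0979846.
P(III | observation) = 0.0327273 / 0.0979846 = 0.334004.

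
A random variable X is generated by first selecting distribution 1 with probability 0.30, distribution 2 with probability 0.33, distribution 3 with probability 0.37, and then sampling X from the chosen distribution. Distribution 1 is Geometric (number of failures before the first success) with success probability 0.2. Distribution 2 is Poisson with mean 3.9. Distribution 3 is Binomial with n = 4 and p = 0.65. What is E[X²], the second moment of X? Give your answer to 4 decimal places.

19.9442

For each component E[X²] = Var + (mean)², giving 1: 36; 2: 19.11; 3: 7.67.
Overall E[X²] = 0.3·36 + 0.33·19.11 + 0.37·7.67 = 19.9442.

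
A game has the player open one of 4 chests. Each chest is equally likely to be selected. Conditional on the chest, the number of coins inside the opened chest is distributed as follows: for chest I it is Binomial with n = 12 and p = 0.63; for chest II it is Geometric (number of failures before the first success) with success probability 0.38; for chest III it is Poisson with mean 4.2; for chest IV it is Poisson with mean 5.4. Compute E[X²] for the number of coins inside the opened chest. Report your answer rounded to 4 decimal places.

30.8266

For each component E[X²] = Var + (mean)², giving I: 59.9508; II: 6.95568; III: 21.84; IV: 34.56.
Overall E[X²] = 0.25·59.9508 + 0.25·6.95568 + 0.25·21.84 + 0.25·34.56 = 30.8266.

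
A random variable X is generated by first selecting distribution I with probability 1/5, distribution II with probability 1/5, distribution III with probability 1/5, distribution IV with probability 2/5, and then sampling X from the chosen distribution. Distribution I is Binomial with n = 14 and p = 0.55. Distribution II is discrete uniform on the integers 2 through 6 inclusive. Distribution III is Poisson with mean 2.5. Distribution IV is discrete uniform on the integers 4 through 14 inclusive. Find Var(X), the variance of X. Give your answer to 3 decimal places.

12.827

Per component, I: μ=7.7, E[X²]=62.755; II: μ=4, E[X²]=18; III: μ=2.5, E[X²]=8.75; IV: μ=9, E[X²]=91.
E[X] = 0.2·7.7 + 0.2·4 + 0.2·2.5 + 0.4·9 = 6.44.
E[X²] = 0.2·62.755 + 0.2·18 + 0.2·8.75 + 0.4·91 = 54.301.
Var(X) = E[X²] − (E[X])² = 54.301 − 41.4736 = 12.8274.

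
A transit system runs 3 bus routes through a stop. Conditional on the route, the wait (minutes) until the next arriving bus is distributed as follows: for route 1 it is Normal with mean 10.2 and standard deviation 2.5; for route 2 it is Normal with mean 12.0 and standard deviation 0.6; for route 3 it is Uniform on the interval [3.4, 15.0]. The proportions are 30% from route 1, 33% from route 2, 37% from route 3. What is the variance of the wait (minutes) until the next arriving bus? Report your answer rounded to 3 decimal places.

Per component, 1: μ=10.2, E[X²]=110.29; 2: μ=12, E[X²]=144.36; 3: μ=9.2, E[X²]=95.8533.
E[X] = 0.3·10.2 + 0.33·12 + 0.37·9.2 = 10.424.
E[X²] = 0.3·110.29 + 0.33·144.36 + 0.37·95.8533 = 116.192.
Var(X) = E[X²] − (E[X])² = 116.192 − 108.66 = 7.53176.

7.532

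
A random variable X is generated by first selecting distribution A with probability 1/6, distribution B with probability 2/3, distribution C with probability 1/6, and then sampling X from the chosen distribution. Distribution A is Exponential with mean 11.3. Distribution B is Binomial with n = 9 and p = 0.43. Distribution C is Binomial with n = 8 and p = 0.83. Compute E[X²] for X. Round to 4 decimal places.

For each component E[X²] = Var + (mean)², giving A: 255.38; B: 17.1828; C: 45.2184.
Overall E[X²] = 0.166667·255.38 + 0.666667·17.1828 + 0.166667·45.2184 = 61.5549.

61.5549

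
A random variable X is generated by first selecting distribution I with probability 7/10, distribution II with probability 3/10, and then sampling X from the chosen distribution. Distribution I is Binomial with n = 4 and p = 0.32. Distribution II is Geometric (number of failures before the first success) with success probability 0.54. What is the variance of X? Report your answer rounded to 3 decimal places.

1.121

Per component, I: μ=1.28, E[X²]=2.5088; II: μ=0.851852, E[X²]=2.30316.
E[X] = 0.7·1.28 + 0.3·0.851852 = 1.15156.
E[X²] = 0.7·2.5088 + 0.3·2.30316 = 2.44711.
Var(X) = E[X²] − (E[X])² = 2.44711 − 1.32608 = 1.12103.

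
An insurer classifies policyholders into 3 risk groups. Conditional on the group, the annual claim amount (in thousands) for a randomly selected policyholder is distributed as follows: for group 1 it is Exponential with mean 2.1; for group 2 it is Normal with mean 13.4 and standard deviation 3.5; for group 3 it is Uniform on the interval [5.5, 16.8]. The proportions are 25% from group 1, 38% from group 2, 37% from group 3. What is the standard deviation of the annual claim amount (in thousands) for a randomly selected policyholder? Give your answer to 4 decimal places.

5.4875

Per component, 1: μ=2.1, E[X²]=8.82; 2: μ=13.4, E[X²]=191.81; 3: μ=11.15, E[X²]=134.963.
E[X] = 0.25·2.1 + 0.38·13.4 + 0.37·11.15 = 9.7425.
E[X²] = 0.25·8.82 + 0.38·191.81 + 0.37·134.963 = 125.029.
Var(X) = E[X²] − (E[X])² = 125.029 − 94.9163 = 30.1129.
SD(X) = √30.1129 = 5.48752.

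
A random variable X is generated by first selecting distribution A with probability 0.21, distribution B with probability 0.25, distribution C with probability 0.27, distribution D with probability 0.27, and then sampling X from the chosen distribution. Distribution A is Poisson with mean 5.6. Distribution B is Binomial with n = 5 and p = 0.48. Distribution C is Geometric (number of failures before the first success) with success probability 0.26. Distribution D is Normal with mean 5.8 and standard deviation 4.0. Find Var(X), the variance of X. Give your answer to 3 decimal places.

11.163

Per component, A: μ=5.6, E[X²]=36.96; B: μ=2.4, E[X²]=7.008; C: μ=2.84615, E[X²]=19.0473; D: μ=5.8, E[X²]=49.64.
E[X] = 0.21·5.6 + 0.25·2.4 + 0.27·2.84615 + 0.27·5.8 = 4.11046.
E[X²] = 0.21·36.96 + 0.25·7.008 + 0.27·19.0473 + 0.27·49.64 = 28.0592.
Var(X) = E[X²] − (E[X])² = 28.0592 − 16.8959 = 11.1633.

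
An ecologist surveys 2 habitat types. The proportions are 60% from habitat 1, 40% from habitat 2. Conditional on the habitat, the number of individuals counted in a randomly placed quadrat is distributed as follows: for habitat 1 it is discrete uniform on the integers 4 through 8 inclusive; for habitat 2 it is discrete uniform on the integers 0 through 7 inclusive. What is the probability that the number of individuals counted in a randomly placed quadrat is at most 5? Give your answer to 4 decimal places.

Conditional on each habitat, P(X ≤ 5): 1: 0.4; 2: 0.75.
By total probability, P(X ≤ 5) = 0.6·0.4 + 0.4·0.75 = 0.54.

0.5400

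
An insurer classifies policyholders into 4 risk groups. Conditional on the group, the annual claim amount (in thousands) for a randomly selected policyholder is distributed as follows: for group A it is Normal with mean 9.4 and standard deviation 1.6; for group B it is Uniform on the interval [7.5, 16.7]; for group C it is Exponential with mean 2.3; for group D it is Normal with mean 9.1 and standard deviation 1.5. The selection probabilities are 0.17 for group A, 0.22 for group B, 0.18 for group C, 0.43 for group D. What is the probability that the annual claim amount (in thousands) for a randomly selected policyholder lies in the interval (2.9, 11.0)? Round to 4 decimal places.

0.6621

Conditional on each group, P(2.9 < X < 11.0): A: 0.84132; B: 0.380435; C: 0.275033; D: 0.897345.
By total probability, P(2.9 < X < 11.0) = 0.17·0.84132 + 0.22·0.380435 + 0.18·0.275033 + 0.43·0.897345 = 0.662084.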